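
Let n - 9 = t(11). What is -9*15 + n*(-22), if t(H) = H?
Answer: -575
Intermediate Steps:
n = 20 (n = 9 + 11 = 20)
-9*15 + n*(-22) = -9*15 + 20*(-22) = -135 - 440 = -575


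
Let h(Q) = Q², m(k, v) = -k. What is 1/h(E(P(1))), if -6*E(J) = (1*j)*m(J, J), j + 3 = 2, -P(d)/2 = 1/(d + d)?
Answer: 36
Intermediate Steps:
P(d) = -1/d (P(d) = -2/(d + d) = -2*1/(2*d) = -1/d)
j = -1 (j = -3 + 2 = -1)
E(J) = -J/6 (E(J) = -1*(-1)*(-J)/6 = -(-1)*(-J)/6 = -J/6)
1/h(E(P(1))) = 1/((-(-1)/(6*1))²) = 1/((-(-1)/6)²) = 1/((-⅙*(-1))²) = 1/((⅙)²) = 1/(1/36) = 36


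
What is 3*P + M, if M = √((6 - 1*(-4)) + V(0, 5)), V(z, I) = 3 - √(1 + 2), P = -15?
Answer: -45 + √(13 - √3) ≈ -41.643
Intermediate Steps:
V(z, I) = 3 - √3
M = √(13 - √3) (M = √((6 - 1*(-4)) + (3 - √3)) = √((6 + 4) + (3 - √3)) = √(10 + (3 - √3)) = √(13 - √3) ≈ 3.3568)
3*P + M = 3*(-15) + √(13 - √3) = -45 + √(13 - √3)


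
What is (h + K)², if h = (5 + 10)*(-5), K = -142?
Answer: 47089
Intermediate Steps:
h = -75 (h = 15*(-5) = -75)
(h + K)² = (-75 - 142)² = (-217)² = 47089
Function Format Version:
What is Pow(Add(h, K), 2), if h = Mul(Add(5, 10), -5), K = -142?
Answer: 47089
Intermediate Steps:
h = -75 (h = Mul(15, -5) = -75)
Pow(Add(h, K), 2) = Pow(Add(-75, -142), 2) = Pow(-217, 2) = 47089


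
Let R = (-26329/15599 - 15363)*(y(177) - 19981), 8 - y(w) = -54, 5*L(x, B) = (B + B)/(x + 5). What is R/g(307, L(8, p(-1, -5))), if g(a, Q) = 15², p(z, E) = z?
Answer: 4774061744954/3509775 ≈ 1.3602e+6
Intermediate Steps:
L(x, B) = 2*B/(5*(5 + x)) (L(x, B) = ((B + B)/(x + 5))/5 = ((2*B)/(5 + x))/5 = (2*B/(5 + x))/5 = 2*B/(5*(5 + x)))
g(a, Q) = 225
y(w) = 62 (y(w) = 8 - 1*(-54) = 8 + 54 = 62)
R = 4774061744954/15599 (R = (-26329/15599 - 15363)*(62 - 19981) = (-26329*1/15599 - 15363)*(-19919) = (-26329/15599 - 15363)*(-19919) = -239673766/15599*(-19919) = 4774061744954/15599 ≈ 3.0605e+8)
R/g(307, L(8, p(-1, -5))) = (4774061744954/15599)/225 = (4774061744954/15599)*(1/225) = 4774061744954/3509775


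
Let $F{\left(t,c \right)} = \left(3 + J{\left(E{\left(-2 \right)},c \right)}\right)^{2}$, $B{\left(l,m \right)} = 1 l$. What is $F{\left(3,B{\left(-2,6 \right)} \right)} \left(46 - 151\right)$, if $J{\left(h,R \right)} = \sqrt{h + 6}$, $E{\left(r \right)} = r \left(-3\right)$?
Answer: $-2205 - 1260 \sqrt{3} \approx -4387.4$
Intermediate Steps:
$E{\left(r \right)} = - 3 r$
$B{\left(l,m \right)} = l$
$J{\left(h,R \right)} = \sqrt{6 + h}$
$F{\left(t,c \right)} = \left(3 + 2 \sqrt{3}\right)^{2}$ ($F{\left(t,c \right)} = \left(3 + \sqrt{6 - -6}\right)^{2} = \left(3 + \sqrt{6 + 6}\right)^{2} = \left(3 + \sqrt{12}\right)^{2} = \left(3 + 2 \sqrt{3}\right)^{2}$)
$F{\left(3,B{\left(-2,6 \right)} \right)} \left(46 - 151\right) = \left(21 + 12 \sqrt{3}\right) \left(46 - 151\right) = \left(21 + 12 \sqrt{3}\right) \left(-105\right) = -2205 - 1260 \sqrt{3}$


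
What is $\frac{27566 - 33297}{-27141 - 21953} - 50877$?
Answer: $- \frac{2497749707}{49094} \approx -50877.0$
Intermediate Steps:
$\frac{27566 - 33297}{-27141 - 21953} - 50877 = - \frac{5731}{-49094} - 50877 = \left(-5731\right) \left(- \frac{1}{49094}\right) - 50877 = \frac{5731}{49094} - 50877 = - \frac{2497749707}{49094}$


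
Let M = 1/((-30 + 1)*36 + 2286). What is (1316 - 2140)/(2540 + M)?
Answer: -1023408/3154681 ≈ -0.32441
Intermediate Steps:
M = 1/1242 (M = 1/(-29*36 + 2286) = 1/(-1044 + 2286) = 1/1242 ≈ 0.00080515)
(1316 - 2140)/(2540 + M) = (1316 - 2140)/(2540 + 1/1242) = -824/3154681/1242 = -824*1242/3154681 = -1023408/3154681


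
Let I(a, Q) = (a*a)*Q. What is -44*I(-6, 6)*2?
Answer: -19008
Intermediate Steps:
I(a, Q) = Q*a**2 (I(a, Q) = a**2*Q = Q*a**2)
-44*I(-6, 6)*2 = -264*(-6)**2*2 = -264*36*2 = -44*216*2 = -9504*2 = -19008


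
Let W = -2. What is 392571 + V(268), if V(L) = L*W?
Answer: 392035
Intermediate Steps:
V(L) = -2*L (V(L) = L*(-2) = -2*L)
392571 + V(268) = 392571 - 2*268 = 392571 - 536 = 392035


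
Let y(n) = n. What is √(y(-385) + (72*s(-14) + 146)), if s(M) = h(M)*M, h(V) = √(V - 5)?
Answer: √(-239 - 1008*I*√19) ≈ 45.614 - 48.163*I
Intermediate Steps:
h(V) = √(-5 + V)
s(M) = M*√(-5 + M) (s(M) = √(-5 + M)*M = M*√(-5 + M))
√(y(-385) + (72*s(-14) + 146)) = √(-385 + (72*(-14*√(-5 - 14)) + 146)) = √(-385 + (72*(-14*I*√19) + 146)) = √(-385 + (-1008*I*√19 + 146)) = √(-385 + (146 - 1008*I*√19)) = √(-239 - 1008*I*√19)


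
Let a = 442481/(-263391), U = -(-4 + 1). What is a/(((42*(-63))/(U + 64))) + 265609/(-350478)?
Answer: -4853367135788/6784987191003 ≈ -0.71531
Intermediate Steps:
U = 3 (U = -1*(-3) = 3)
a = -442481/263391 (a = 442481*(-1/263391) = -442481/263391 ≈ -1.6799)
a/(((42*(-63))/(U + 64))) + 265609/(-350478) = -442481/(263391*((42*(-63))/(3 + 64))) + 265609/(-350478) = -442481/(263391*((-2646/67))) + 265609*(-1/350478) = -442481/(263391*((-2646*1/67))) - 265609/350478 = -442481/(263391*(-2646/67)) - 265609/350478 = -442481/263391*(-67/2646) - 265609/350478 = 29646227/696932586 - 265609/350478 = -4853367135788/6784987191003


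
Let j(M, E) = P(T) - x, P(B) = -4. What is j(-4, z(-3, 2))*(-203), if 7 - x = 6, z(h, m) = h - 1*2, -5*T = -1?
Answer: 1015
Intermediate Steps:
T = 1/5 (T = -1/5*(-1) = 1/5 ≈ 0.20000)
z(h, m) = -2 + h (z(h, m) = h - 2 = -2 + h)
x = 1 (x = 7 - 1*6 = 7 - 6 = 1)
j(M, E) = -5 (j(M, E) = -4 - 1*1 = -4 - 1 = -5)
j(-4, z(-3, 2))*(-203) = -5*(-203) = 1015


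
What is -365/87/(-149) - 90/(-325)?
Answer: 257059/842595 ≈ 0.30508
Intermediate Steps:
-365/87/(-149) - 90/(-325) = -365*1/87*(-1/149) - 90*(-1/325) = -365/87*(-1/149) + 18/65 = 365/12963 + 18/65 = 257059/842595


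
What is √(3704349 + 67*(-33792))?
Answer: √1440285 ≈ 1200.1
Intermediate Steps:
√(3704349 + 67*(-33792)) = √(3704349 - 2264064) = √1440285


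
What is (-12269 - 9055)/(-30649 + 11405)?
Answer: 5331/4811 ≈ 1.1081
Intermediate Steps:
(-12269 - 9055)/(-30649 + 11405) = -21324/(-19244) = -21324*(-1/19244) = 5331/4811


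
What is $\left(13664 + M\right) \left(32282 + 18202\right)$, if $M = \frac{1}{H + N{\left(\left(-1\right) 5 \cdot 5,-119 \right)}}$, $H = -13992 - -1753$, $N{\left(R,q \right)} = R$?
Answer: $\frac{100712752295}{146} \approx 6.8981 \cdot 10^{8}$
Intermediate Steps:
$H = -12239$ ($H = -13992 + 1753 = -12239$)
$M = - \frac{1}{12264}$ ($M = \frac{1}{-12239 + \left(-1\right) 5 \cdot 5} = \frac{1}{-12239 - 25} = \frac{1}{-12264} = - \frac{1}{12264} \approx -8.154 \cdot 10^{-5}$)
$\left(13664 + M\right) \left(32282 + 18202\right) = \left(13664 - \frac{1}{12264}\right) \left(32282 + 18202\right) = \frac{167575295}{12264} \cdot 50484 = \frac{100712752295}{146}$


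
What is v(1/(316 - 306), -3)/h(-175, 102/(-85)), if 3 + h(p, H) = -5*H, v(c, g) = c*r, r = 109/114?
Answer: 109/3420 ≈ 0.031871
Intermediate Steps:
r = 109/114 (r = 109*(1/114) = 109/114 ≈ 0.95614)
v(c, g) = 109*c/114 (v(c, g) = c*(109/114) = 109*c/114)
h(p, H) = -3 - 5*H
v(1/(316 - 306), -3)/h(-175, 102/(-85)) = (109/(114*(316 - 306)))/(-3 - 510/(-85)) = ((109/114)/10)/(-3 - 510*(-1)/85) = ((109/114)*(1/10))/(-3 - 5*(-6/5)) = 109/(1140*(-3 + 6)) = (109/1140)/3 = (109/1140)*(1/3) = 109/3420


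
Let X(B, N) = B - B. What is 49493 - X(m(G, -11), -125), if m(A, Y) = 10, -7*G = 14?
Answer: 49493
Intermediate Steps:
G = -2 (G = -1/7*14 = -2)
X(B, N) = 0
49493 - X(m(G, -11), -125) = 49493 - 1*0 = 49493 + 0 = 49493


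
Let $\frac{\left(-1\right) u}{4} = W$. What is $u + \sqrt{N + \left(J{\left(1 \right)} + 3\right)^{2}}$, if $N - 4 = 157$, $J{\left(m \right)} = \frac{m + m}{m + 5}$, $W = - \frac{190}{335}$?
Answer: $\frac{152}{67} + \frac{\sqrt{1549}}{3} \approx 15.388$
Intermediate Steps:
$W = - \frac{38}{67}$ ($W = \left(-190\right) \frac{1}{335} = - \frac{38}{67} \approx -0.56716$)
$J{\left(m \right)} = \frac{2 m}{5 + m}$
$N = 161$ ($N = 4 + 157 = 161$)
$u = \frac{152}{67}$ ($u = \left(-4\right) \left(- \frac{38}{67}\right) = \frac{152}{67} \approx 2.2687$)
$u + \sqrt{N + \left(J{\left(1 \right)} + 3\right)^{2}} = \frac{152}{67} + \sqrt{161 + \left(2 \cdot 1 \frac{1}{5 + 1} + 3\right)^{2}} = \frac{152}{67} + \sqrt{161 + \left(2 \cdot 1 \cdot \frac{1}{6} + 3\right)^{2}} = \frac{152}{67} + \sqrt{161 + \left(\frac{1}{3} + 3\right)^{2}} = \frac{152}{67} + \sqrt{161 + \left(\frac{10}{3}\right)^{2}} = \frac{152}{67} + \sqrt{161 + \frac{100}{9}} = \frac{152}{67} + \sqrt{\frac{1549}{9}} = \frac{152}{67} + \frac{\sqrt{1549}}{3}$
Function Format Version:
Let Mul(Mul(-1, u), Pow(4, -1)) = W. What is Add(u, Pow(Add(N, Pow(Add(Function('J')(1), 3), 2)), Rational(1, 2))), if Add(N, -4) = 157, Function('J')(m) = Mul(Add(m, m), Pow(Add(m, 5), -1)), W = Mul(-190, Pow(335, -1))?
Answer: Add(Rational(152, 67), Mul(Rational(1, 3), Pow(1549, Rational(1, 2)))) ≈ 15.388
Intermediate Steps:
W = Rational(-38, 67) (W = Mul(-190, Rational(1, 335)) = Rational(-38, 67) ≈ -0.56716)
Function('J')(m) = Mul(2, m, Pow(Add(5, m), -1)) (Function('J')(m) = Mul(Mul(2, m), Pow(Add(5, m), -1)) = Mul(2, m, Pow(Add(5, m), -1)))
N = 161 (N = Add(4, 157) = 161)
u = Rational(152, 67) (u = Mul(-4, Rational(-38, 67)) = Rational(152, 67) ≈ 2.2687)
Add(u, Pow(Add(N, Pow(Add(Function('J')(1), 3), 2)), Rational(1, 2))) = Add(Rational(152, 67), Pow(Add(161, Pow(Add(Mul(2, 1, Pow(Add(5, 1), -1)), 3), 2)), Rational(1, 2))) = Add(Rational(152, 67), Pow(Add(161, Pow(Add(Mul(2, 1, Pow(6, -1)), 3), 2)), Rational(1, 2))) = Add(Rational(152, 67), Pow(Add(161, Pow(Add(Mul(2, 1, Rational(1, 6)), 3), 2)), Rational(1, 2))) = Add(Rational(152, 67), Pow(Add(161, Pow(Add(Rational(1, 3), 3), 2)), Rational(1, 2))) = Add(Rational(152, 67), Pow(Add(161, Pow(Rational(10, 3), 2)), Rational(1, 2))) = Add(Rational(152, 67), Pow(Add(161, Rational(100, 9)), Rational(1, 2))) = Add(Rational(152, 67), Pow(Rational(1549, 9), Rational(1, 2))) = Add(Rational(152, 67), Mul(Rational(1, 3), Pow(1549, Rational(1, 2))))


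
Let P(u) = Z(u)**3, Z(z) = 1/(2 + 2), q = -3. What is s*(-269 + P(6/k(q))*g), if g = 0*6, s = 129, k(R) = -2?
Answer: -34701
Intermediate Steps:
Z(z) = 1/4
P(u) = 1/64 (P(u) = (1/4)**3 = 1/64)
g = 0
s*(-269 + P(6/k(q))*g) = 129*(-269 + (1/64)*0) = 129*(-269 + 0) = 129*(-269) = -34701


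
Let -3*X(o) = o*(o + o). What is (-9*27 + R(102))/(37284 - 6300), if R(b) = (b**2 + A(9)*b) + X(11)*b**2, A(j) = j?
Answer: -276059/10328 ≈ -26.729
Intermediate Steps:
X(o) = -2*o**2/3 (X(o) = -o*(o + o)/3 = -o*2*o/3 = -2*o**2/3)
R(b) = 9*b - 239*b**2/3 (R(b) = (b**2 + 9*b) + (-2/3*11**2)*b**2 = (b**2 + 9*b) + (-2/3*121)*b**2 = (b**2 + 9*b) - 242*b**2/3 = 9*b - 239*b**2/3)
(-9*27 + R(102))/(37284 - 6300) = (-9*27 + (1/3)*102*(27 - 239*102))/(37284 - 6300) = (-243 + (1/3)*102*(27 - 24378))/30984 = (-243 + (1/3)*102*(-24351))*(1/30984) = (-243 - 827934)*(1/30984) = -828177*1/30984 = -276059/10328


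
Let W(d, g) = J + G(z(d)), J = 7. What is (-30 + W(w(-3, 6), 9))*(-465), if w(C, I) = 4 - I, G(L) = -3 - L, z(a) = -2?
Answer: 11160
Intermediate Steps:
W(d, g) = 6 (W(d, g) = 7 + (-3 - 1*(-2)) = 7 + (-3 + 2) = 7 - 1 = 6)
(-30 + W(w(-3, 6), 9))*(-465) = (-30 + 6)*(-465) = -24*(-465) = 11160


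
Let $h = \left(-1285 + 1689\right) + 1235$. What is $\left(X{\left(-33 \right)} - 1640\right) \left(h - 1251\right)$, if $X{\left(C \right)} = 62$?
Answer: $-612264$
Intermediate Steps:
$h = 1639$ ($h = 404 + 1235 = 1639$)
$\left(X{\left(-33 \right)} - 1640\right) \left(h - 1251\right) = \left(62 - 1640\right) \left(1639 - 1251\right) = \left(62 - 1640\right) 388 = \left(-1578\right) 388 = -612264$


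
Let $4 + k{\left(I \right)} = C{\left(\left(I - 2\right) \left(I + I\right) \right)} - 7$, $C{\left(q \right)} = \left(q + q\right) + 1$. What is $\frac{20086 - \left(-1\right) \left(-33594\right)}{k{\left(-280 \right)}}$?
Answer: $- \frac{6754}{157915} \approx -0.04277$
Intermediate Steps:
$C{\left(q \right)} = 1 + 2 q$ ($C{\left(q \right)} = 2 q + 1 = 1 + 2 q$)
$k{\left(I \right)} = -10 + 4 I \left(-2 + I\right)$ ($k{\left(I \right)} = -4 + \left(\left(1 + 2 \left(I - 2\right) \left(I + I\right)\right) - 7\right) = -4 + \left(\left(1 + 2 \left(-2 + I\right) 2 I\right) - 7\right) = -4 + \left(\left(1 + 2 \cdot 2 I \left(-2 + I\right)\right) - 7\right) = -4 + \left(\left(1 + 4 I \left(-2 + I\right)\right) - 7\right) = -4 + \left(-6 + 4 I \left(-2 + I\right)\right) = -10 + 4 I \left(-2 + I\right)$)
$\frac{20086 - \left(-1\right) \left(-33594\right)}{k{\left(-280 \right)}} = \frac{20086 - \left(-1\right) \left(-33594\right)}{-10 + 4 \left(-280\right) \left(-2 - 280\right)} = \frac{20086 - 33594}{-10 + 4 \left(-280\right) \left(-282\right)} = \frac{20086 - 33594}{-10 + 315840} = - \frac{13508}{315830} = \left(-13508\right) \frac{1}{315830} = - \frac{6754}{157915}$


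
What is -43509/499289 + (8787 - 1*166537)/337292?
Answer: -46719038689/84203092694 ≈ -0.55484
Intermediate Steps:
-43509/499289 + (8787 - 1*166537)/337292 = -43509*1/499289 + (8787 - 166537)*(1/337292) = -43509/499289 - 157750*1/337292 = -43509/499289 - 78875/168646 = -46719038689/84203092694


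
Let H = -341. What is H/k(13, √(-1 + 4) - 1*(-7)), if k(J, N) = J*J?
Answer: -341/169 ≈ -2.0177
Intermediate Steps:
k(J, N) = J²
H/k(13, √(-1 + 4) - 1*(-7)) = -341/(13²) = -341/169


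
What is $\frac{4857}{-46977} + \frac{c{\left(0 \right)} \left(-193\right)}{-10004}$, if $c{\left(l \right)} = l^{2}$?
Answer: $- \frac{1619}{15659} \approx -0.10339$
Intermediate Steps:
$\frac{4857}{-46977} + \frac{c{\left(0 \right)} \left(-193\right)}{-10004} = \frac{4857}{-46977} + \frac{0^{2} \left(-193\right)}{-10004} = 4857 \left(- \frac{1}{46977}\right) + 0 \left(-193\right) \left(- \frac{1}{10004}\right) = - \frac{1619}{15659} + 0 \left(- \frac{1}{10004}\right) = - \frac{1619}{15659} + 0 = - \frac{1619}{15659}$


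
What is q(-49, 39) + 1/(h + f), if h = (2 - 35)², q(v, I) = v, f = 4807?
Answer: -288903/5896 ≈ -49.000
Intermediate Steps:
h = 1089 (h = (-33)² = 1089)
q(-49, 39) + 1/(h + f) = -49 + 1/(1089 + 4807) = -49 + 1/5896 = -288903/5896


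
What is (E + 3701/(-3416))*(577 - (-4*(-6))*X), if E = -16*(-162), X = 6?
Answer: 3832297243/3416 ≈ 1.1219e+6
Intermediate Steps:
E = 2592
(E + 3701/(-3416))*(577 - (-4*(-6))*X) = (2592 + 3701/(-3416))*(577 - (-4*(-6))*6) = (2592 + 3701*(-1/3416))*(577 - 24*6) = (2592 - 3701/3416)*(577 - 1*144) = 8850571*(577 - 144)/3416 = (8850571/3416)*433 = 3832297243/3416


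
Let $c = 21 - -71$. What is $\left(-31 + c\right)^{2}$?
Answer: $3721$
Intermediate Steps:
$c = 92$ ($c = 21 + 71 = 92$)
$\left(-31 + c\right)^{2} = \left(-31 + 92\right)^{2} = 61^{2} = 3721$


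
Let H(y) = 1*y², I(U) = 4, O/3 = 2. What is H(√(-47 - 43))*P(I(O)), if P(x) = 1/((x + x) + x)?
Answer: -15/2 ≈ -7.5000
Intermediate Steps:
O = 6 (O = 3*2 = 6)
P(x) = 1/(3*x) (P(x) = 1/(2*x + x) = 1/(3*x))
H(y) = y²
H(√(-47 - 43))*P(I(O)) = (√(-47 - 43))²*((⅓)/4) = (√(-90))²*((⅓)*(¼)) = (3*I*√10)²*(1/12) = -90*1/12 = -15/2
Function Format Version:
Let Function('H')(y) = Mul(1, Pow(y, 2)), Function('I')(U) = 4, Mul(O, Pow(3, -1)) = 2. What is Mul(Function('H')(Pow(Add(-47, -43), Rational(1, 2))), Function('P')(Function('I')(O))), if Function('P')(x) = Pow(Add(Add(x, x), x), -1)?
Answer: Rational(-15, 2) ≈ -7.5000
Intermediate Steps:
O = 6 (O = Mul(3, 2) = 6)
Function('P')(x) = Mul(Rational(1, 3), Pow(x, -1)) (Function('P')(x) = Pow(Add(Mul(2, x), x), -1) = Pow(Mul(3, x), -1) = Mul(Rational(1, 3), Pow(x, -1)))
Function('H')(y) = Pow(y, 2)
Mul(Function('H')(Pow(Add(-47, -43), Rational(1, 2))), Function('P')(Function('I')(O))) = Mul(Pow(Pow(Add(-47, -43), Rational(1, 2)), 2), Mul(Rational(1, 3), Pow(4, -1))) = Mul(Pow(Pow(-90, Rational(1, 2)), 2), Mul(Rational(1, 3), Rational(1, 4))) = Mul(Pow(Mul(3, I, Pow(10, Rational(1, 2))), 2), Rational(1, 12)) = Mul(-90, Rational(1, 12)) = Rational(-15, 2)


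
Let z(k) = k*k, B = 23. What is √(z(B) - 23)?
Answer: √506 ≈ 22.494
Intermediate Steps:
z(k) = k²
√(z(B) - 23) = √(23² - 23) = √(529 - 23) = √506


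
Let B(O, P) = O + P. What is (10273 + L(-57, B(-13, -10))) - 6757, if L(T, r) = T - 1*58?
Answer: 3401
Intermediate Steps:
L(T, r) = -58 + T (L(T, r) = T - 58 = -58 + T)
(10273 + L(-57, B(-13, -10))) - 6757 = (10273 + (-58 - 57)) - 6757 = (10273 - 115) - 6757 = 10158 - 6757 = 3401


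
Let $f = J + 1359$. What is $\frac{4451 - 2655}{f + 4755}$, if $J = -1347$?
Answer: $\frac{1796}{4767} \approx 0.37676$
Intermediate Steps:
$f = 12$ ($f = -1347 + 1359 = 12$)
$\frac{4451 - 2655}{f + 4755} = \frac{4451 - 2655}{12 + 4755} = \frac{1796}{4767}$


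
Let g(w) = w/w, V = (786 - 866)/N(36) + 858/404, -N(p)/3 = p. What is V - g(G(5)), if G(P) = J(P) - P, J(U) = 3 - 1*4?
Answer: 10169/5454 ≈ 1.8645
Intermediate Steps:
N(p) = -3*p
J(U) = -1 (J(U) = 3 - 4 = -1)
V = 15623/5454 (V = (786 - 866)/((-3*36)) + 858/404 = -80/(-108) + 858*(1/404) = -80*(-1/108) + 429/202 = 20/27 + 429/202 = 15623/5454 ≈ 2.8645)
G(P) = -1 - P
g(w) = 1
V - g(G(5)) = 15623/5454 - 1*1 = 15623/5454 - 1 = 10169/5454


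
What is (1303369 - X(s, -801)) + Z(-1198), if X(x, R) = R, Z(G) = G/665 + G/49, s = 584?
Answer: 6070789154/4655 ≈ 1.3041e+6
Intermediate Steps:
Z(G) = 102*G/4655 (Z(G) = G*(1/665) + G*(1/49) = G/665 + G/49 = 102*G/4655)
(1303369 - X(s, -801)) + Z(-1198) = (1303369 - 1*(-801)) + (102/4655)*(-1198) = (1303369 + 801) - 122196/4655 = 1304170 - 122196/4655 = 6070789154/4655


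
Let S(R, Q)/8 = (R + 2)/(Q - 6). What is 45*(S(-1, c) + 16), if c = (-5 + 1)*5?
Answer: 9180/13 ≈ 706.15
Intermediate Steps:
c = -20 (c = -4*5 = -20)
S(R, Q) = 8*(2 + R)/(-6 + Q) (S(R, Q) = 8*((R + 2)/(Q - 6)) = 8*((2 + R)/(-6 + Q)) = 8*(2 + R)/(-6 + Q))
45*(S(-1, c) + 16) = 45*(8*(2 - 1)/(-6 - 20) + 16) = 45*(8*1/(-26) + 16) = 45*(8*(-1/26)*1 + 16) = 45*(-4/13 + 16) = 45*(204/13) = 9180/13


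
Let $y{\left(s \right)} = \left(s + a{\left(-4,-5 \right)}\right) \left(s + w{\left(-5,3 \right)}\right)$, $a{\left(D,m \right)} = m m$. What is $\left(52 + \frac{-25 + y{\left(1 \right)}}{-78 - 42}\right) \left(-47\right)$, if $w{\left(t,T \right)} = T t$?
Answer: $- \frac{311563}{120} \approx -2596.4$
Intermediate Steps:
$a{\left(D,m \right)} = m^{2}$
$y{\left(s \right)} = \left(-15 + s\right) \left(25 + s\right)$ ($y{\left(s \right)} = \left(s + \left(-5\right)^{2}\right) \left(s + 3 \left(-5\right)\right) = \left(s + 25\right) \left(s - 15\right) = \left(25 + s\right) \left(-15 + s\right) = \left(-15 + s\right) \left(25 + s\right)$)
$\left(52 + \frac{-25 + y{\left(1 \right)}}{-78 - 42}\right) \left(-47\right) = \left(52 + \frac{-25 + \left(-375 + 1^{2} + 10 \cdot 1\right)}{-78 - 42}\right) \left(-47\right) = \left(52 + \frac{-25 + \left(-375 + 1 + 10\right)}{-120}\right) \left(-47\right) = \left(52 + \left(-25 - 364\right) \left(- \frac{1}{120}\right)\right) \left(-47\right) = \left(52 - - \frac{389}{120}\right) \left(-47\right) = \left(52 + \frac{389}{120}\right) \left(-47\right) = \frac{6629}{120} \left(-47\right) = - \frac{311563}{120}$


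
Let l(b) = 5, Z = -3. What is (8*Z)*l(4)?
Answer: -120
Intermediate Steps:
(8*Z)*l(4) = (8*(-3))*5 = -24*5 = -120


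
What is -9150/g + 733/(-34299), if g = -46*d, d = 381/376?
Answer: 19664905507/100187379 ≈ 196.28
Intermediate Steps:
d = 381/376 (d = 381*(1/376) = 381/376 ≈ 1.0133)
g = -8763/188 (g = -46*381/376 = -8763/188 ≈ -46.612)
-9150/g + 733/(-34299) = -9150/(-8763/188) + 733/(-34299) = -9150*(-188/8763) + 733*(-1/34299) = 573400/2921 - 733/34299 = 19664905507/100187379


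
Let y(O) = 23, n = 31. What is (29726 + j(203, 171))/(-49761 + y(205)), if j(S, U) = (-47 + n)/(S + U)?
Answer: -2779377/4650503 ≈ -0.59765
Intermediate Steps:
j(S, U) = -16/(S + U) (j(S, U) = (-47 + 31)/(S + U) = -16/(S + U))
(29726 + j(203, 171))/(-49761 + y(205)) = (29726 - 16/(203 + 171))/(-49761 + 23) = (29726 - 16/374)/(-49738) = (29726 - 16*1/374)*(-1/49738) = (29726 - 8/187)*(-1/49738) = (5558754/187)*(-1/49738) = -2779377/4650503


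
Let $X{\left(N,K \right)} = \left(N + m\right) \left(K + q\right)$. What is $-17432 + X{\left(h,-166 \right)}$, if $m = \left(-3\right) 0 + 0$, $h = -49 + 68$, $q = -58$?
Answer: $-21688$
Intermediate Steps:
$h = 19$
$m = 0$ ($m = 0 + 0 = 0$)
$X{\left(N,K \right)} = N \left(-58 + K\right)$ ($X{\left(N,K \right)} = \left(N + 0\right) \left(K - 58\right) = N \left(-58 + K\right)$)
$-17432 + X{\left(h,-166 \right)} = -17432 + 19 \left(-58 - 166\right) = -17432 + 19 \left(-224\right) = -17432 - 4256 = -21688$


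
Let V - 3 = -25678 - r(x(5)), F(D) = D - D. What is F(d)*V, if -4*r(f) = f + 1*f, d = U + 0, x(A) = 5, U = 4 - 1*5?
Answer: 0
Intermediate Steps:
U = -1 (U = 4 - 5 = -1)
d = -1 (d = -1 + 0 = -1)
r(f) = -f/2 (r(f) = -(f + 1*f)/4 = -(f + f)/4 = -f/2)
F(D) = 0
V = -51345/2 (V = 3 + (-25678 - (-1)*5/2) = 3 + (-25678 - 1*(-5/2)) = 3 + (-25678 + 5/2) = 3 - 51351/2 = -51345/2 ≈ -25673.)
F(d)*V = 0*(-51345/2) = 0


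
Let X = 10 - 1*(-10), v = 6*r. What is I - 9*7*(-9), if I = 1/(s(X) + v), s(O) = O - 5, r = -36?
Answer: 113966/201 ≈ 567.00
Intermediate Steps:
v = -216 (v = 6*(-36) = -216)
X = 20 (X = 10 + 10 = 20)
s(O) = -5 + O
I = -1/201 (I = 1/((-5 + 20) - 216) = 1/(15 - 216) = 1/(-201) = -1/201 ≈ -0.0049751)
I - 9*7*(-9) = -1/201 - 9*7*(-9) = -1/201 - 63*(-9) = -1/201 + 567 = 113966/201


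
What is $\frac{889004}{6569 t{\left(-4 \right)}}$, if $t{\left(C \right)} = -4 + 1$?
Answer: $- \frac{889004}{19707} \approx -45.111$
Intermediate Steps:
$t{\left(C \right)} = -3$
$\frac{889004}{6569 t{\left(-4 \right)}} = \frac{889004}{6569 \left(-3\right)} = \frac{889004}{-19707} = 889004 \left(- \frac{1}{19707}\right) = - \frac{889004}{19707}$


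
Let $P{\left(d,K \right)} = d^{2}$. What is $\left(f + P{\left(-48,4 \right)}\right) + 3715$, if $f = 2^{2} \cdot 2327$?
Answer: $15327$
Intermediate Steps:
$f = 9308$ ($f = 4 \cdot 2327 = 9308$)
$\left(f + P{\left(-48,4 \right)}\right) + 3715 = \left(9308 + \left(-48\right)^{2}\right) + 3715 = \left(9308 + 2304\right) + 3715 = 11612 + 3715 = 15327$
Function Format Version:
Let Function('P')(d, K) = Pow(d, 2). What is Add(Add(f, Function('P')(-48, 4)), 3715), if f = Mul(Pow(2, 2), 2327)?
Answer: 15327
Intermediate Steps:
f = 9308 (f = Mul(4, 2327) = 9308)
Add(Add(f, Function('P')(-48, 4)), 3715) = Add(Add(9308, Pow(-48, 2)), 3715) = Add(Add(9308, 2304), 3715) = Add(11612, 3715) = 15327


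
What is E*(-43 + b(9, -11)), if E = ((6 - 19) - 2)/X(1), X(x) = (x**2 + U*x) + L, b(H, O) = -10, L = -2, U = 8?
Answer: 795/7 ≈ 113.57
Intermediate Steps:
X(x) = -2 + x**2 + 8*x (X(x) = (x**2 + 8*x) - 2 = -2 + x**2 + 8*x)
E = -15/7 (E = ((6 - 19) - 2)/(-2 + 1**2 + 8*1) = (-13 - 2)/(-2 + 1 + 8) = -15/7 ≈ -2.1429)
E*(-43 + b(9, -11)) = -15*(-43 - 10)/7 = -15/7*(-53) = 795/7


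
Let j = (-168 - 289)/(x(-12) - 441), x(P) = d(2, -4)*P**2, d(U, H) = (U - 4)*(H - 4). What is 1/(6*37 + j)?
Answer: 1863/413129 ≈ 0.0045095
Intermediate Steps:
d(U, H) = (-4 + H)*(-4 + U) (d(U, H) = (-4 + U)*(-4 + H) = (-4 + H)*(-4 + U))
x(P) = 16*P**2 (x(P) = (16 - 4*(-4) - 4*2 - 4*2)*P**2 = (16 + 16 - 8 - 8)*P**2 = 16*P**2)
j = -457/1863 (j = (-168 - 289)/(16*(-12)**2 - 441) = -457/(16*144 - 441) = -457/(2304 - 441) = -457/1863 ≈ -0.24530)
1/(6*37 + j) = 1/(6*37 - 457/1863) = 1/(222 - 457/1863) = 1/(413129/1863) = 1863/413129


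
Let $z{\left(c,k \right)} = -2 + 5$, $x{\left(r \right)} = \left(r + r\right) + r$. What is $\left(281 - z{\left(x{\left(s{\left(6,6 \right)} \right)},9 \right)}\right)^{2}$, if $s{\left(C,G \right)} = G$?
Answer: $77284$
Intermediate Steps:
$x{\left(r \right)} = 3 r$ ($x{\left(r \right)} = 2 r + r = 3 r$)
$z{\left(c,k \right)} = 3$
$\left(281 - z{\left(x{\left(s{\left(6,6 \right)} \right)},9 \right)}\right)^{2} = \left(281 - 3\right)^{2} = 278^{2} = 77284$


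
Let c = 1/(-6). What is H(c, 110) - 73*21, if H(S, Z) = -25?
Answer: -1558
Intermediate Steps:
c = -⅙ ≈ -0.16667
H(c, 110) - 73*21 = -25 - 73*21 = -25 - 1533 = -1558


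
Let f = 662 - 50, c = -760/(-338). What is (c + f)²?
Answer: 10776100864/28561 ≈ 3.7730e+5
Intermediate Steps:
c = 380/169 (c = -760*(-1/338) = 380/169 ≈ 2.2485)
f = 612
(c + f)² = (380/169 + 612)² = (103808/169)² = 10776100864/28561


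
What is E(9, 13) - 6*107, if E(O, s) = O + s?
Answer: -620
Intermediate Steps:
E(9, 13) - 6*107 = (9 + 13) - 6*107 = 22 - 642 = -620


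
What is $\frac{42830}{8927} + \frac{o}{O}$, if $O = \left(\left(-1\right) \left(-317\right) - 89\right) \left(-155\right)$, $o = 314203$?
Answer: $- \frac{67961999}{16604220} \approx -4.0931$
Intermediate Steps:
$O = -35340$ ($O = \left(317 - 89\right) \left(-155\right) = 228 \left(-155\right) = -35340$)
$\frac{42830}{8927} + \frac{o}{O} = \frac{42830}{8927} + \frac{314203}{-35340} = 42830 \cdot \frac{1}{8927} + 314203 \left(- \frac{1}{35340}\right) = \frac{42830}{8927} - \frac{16537}{1860} = - \frac{67961999}{16604220}$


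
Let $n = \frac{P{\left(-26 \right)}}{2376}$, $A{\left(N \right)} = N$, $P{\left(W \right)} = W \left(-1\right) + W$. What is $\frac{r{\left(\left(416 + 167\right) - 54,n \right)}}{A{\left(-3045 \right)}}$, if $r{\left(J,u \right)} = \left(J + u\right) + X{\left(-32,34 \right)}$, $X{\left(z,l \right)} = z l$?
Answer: $\frac{559}{3045} \approx 0.18358$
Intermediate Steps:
$P{\left(W \right)} = 0$ ($P{\left(W \right)} = - W + W = 0$)
$X{\left(z,l \right)} = l z$
$n = 0$ ($n = \frac{0}{2376} = 0 \cdot \frac{1}{2376} = 0$)
$r{\left(J,u \right)} = -1088 + J + u$ ($r{\left(J,u \right)} = \left(J + u\right) + 34 \left(-32\right) = \left(J + u\right) - 1088 = -1088 + J + u$)
$\frac{r{\left(\left(416 + 167\right) - 54,n \right)}}{A{\left(-3045 \right)}} = \frac{-1088 + \left(\left(416 + 167\right) - 54\right) + 0}{-3045} = \left(-1088 + \left(583 - 54\right) + 0\right) \left(- \frac{1}{3045}\right) = \left(-1088 + 529 + 0\right) \left(- \frac{1}{3045}\right) = \left(-559\right) \left(- \frac{1}{3045}\right) = \frac{559}{3045}$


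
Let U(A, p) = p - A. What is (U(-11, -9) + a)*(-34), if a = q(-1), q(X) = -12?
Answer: 340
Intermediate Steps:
a = -12
(U(-11, -9) + a)*(-34) = ((-9 - 1*(-11)) - 12)*(-34) = ((-9 + 11) - 12)*(-34) = (2 - 12)*(-34) = -10*(-34) = 340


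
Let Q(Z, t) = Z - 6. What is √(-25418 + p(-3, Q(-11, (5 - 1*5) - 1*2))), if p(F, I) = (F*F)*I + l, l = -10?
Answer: I*√25581 ≈ 159.94*I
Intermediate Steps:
Q(Z, t) = -6 + Z
p(F, I) = -10 + I*F² (p(F, I) = (F*F)*I - 10 = F²*I - 10 = I*F² - 10 = -10 + I*F²)
√(-25418 + p(-3, Q(-11, (5 - 1*5) - 1*2))) = √(-25418 + (-10 + (-6 - 11)*(-3)²)) = √(-25418 + (-10 - 17*9)) = √(-25418 + (-10 - 153)) = √(-25418 - 163) = √(-25581) = I*√25581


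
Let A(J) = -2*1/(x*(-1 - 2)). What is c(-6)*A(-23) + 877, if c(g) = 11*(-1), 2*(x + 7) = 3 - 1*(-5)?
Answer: 7915/9 ≈ 879.44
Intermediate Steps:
x = -3 (x = -7 + (3 - 1*(-5))/2 = -7 + (3 + 5)/2 = -7 + (½)*8 = -7 + 4 = -3)
A(J) = -2/9 (A(J) = -2*(-1/(3*(-1 - 2))) = -2/((-3*(-3))) = -2/9)
c(g) = -11
c(-6)*A(-23) + 877 = -11*(-2/9) + 877 = 22/9 + 877 = 7915/9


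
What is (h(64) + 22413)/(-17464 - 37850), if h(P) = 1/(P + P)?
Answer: -6535/16128 ≈ -0.40520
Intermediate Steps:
h(P) = 1/(2*P)
(h(64) + 22413)/(-17464 - 37850) = ((½)/64 + 22413)/(-17464 - 37850) = ((½)*(1/64) + 22413)/(-55314) = (1/128 + 22413)*(-1/55314) = (2868865/128)*(-1/55314) = -6535/16128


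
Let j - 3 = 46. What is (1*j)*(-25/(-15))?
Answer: 245/3 ≈ 81.667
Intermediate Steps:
j = 49 (j = 3 + 46 = 49)
(1*j)*(-25/(-15)) = (1*49)*(-25/(-15)) = 49*(-25*(-1/15)) = 49*(5/3) = 245/3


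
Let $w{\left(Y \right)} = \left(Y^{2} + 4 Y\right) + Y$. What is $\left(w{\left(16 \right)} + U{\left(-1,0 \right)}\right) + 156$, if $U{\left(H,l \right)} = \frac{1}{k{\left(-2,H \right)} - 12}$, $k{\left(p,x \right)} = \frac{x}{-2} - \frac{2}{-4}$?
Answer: $\frac{5411}{11} \approx 491.91$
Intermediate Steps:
$w{\left(Y \right)} = Y^{2} + 5 Y$
$k{\left(p,x \right)} = \frac{1}{2} - \frac{x}{2}$ ($k{\left(p,x \right)} = x \left(- \frac{1}{2}\right) - - \frac{1}{2} = - \frac{x}{2} + \frac{1}{2} = \frac{1}{2} - \frac{x}{2}$)
$U{\left(H,l \right)} = \frac{1}{- \frac{23}{2} - \frac{H}{2}}$ ($U{\left(H,l \right)} = \frac{1}{\left(\frac{1}{2} - \frac{H}{2}\right) - 12} = \frac{1}{- \frac{23}{2} - \frac{H}{2}}$)
$\left(w{\left(16 \right)} + U{\left(-1,0 \right)}\right) + 156 = \left(16 \left(5 + 16\right) - \frac{2}{23 - 1}\right) + 156 = \left(16 \cdot 21 - \frac{2}{22}\right) + 156 = \left(336 - \frac{1}{11}\right) + 156 = \frac{3695}{11} + 156 = \frac{5411}{11}$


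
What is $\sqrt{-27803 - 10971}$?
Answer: $i \sqrt{38774} \approx 196.91 i$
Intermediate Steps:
$\sqrt{-27803 - 10971} = \sqrt{-38774} = i \sqrt{38774}$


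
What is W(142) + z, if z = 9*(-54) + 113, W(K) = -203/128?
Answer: -47947/128 ≈ -374.59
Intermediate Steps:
W(K) = -203/128 (W(K) = -203*1/128 = -203/128)
z = -373 (z = -486 + 113 = -373)
W(142) + z = -203/128 - 373 = -47947/128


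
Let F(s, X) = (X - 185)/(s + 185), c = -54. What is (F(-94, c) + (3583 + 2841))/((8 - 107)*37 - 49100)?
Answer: -30755/252707 ≈ -0.12170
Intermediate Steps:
F(s, X) = (-185 + X)/(185 + s)
(F(-94, c) + (3583 + 2841))/((8 - 107)*37 - 49100) = ((-185 - 54)/(185 - 94) + (3583 + 2841))/((8 - 107)*37 - 49100) = (-239/91 + 6424)/(-99*37 - 49100) = ((1/91)*(-239) + 6424)/(-3663 - 49100) = (-239/91 + 6424)/(-52763) = (584345/91)*(-1/52763) = -30755/252707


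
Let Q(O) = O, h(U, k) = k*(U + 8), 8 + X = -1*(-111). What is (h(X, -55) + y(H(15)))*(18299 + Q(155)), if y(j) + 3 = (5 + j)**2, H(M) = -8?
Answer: -112550946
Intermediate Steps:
X = 103 (X = -8 - 1*(-111) = -8 + 111 = 103)
h(U, k) = k*(8 + U)
y(j) = -3 + (5 + j)**2
(h(X, -55) + y(H(15)))*(18299 + Q(155)) = (-55*(8 + 103) + (-3 + (5 - 8)**2))*(18299 + 155) = (-55*111 + (-3 + (-3)**2))*18454 = (-6105 + (-3 + 9))*18454 = (-6105 + 6)*18454 = -6099*18454 = -112550946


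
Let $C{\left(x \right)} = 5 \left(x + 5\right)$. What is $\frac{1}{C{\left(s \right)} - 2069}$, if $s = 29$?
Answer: $- \frac{1}{1899} \approx -0.00052659$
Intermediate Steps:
$C{\left(x \right)} = 25 + 5 x$ ($C{\left(x \right)} = 5 \left(5 + x\right) = 25 + 5 x$)
$\frac{1}{C{\left(s \right)} - 2069} = \frac{1}{\left(25 + 5 \cdot 29\right) - 2069} = \frac{1}{\left(25 + 145\right) - 2069} = \frac{1}{170 - 2069} = \frac{1}{-1899} = - \frac{1}{1899}$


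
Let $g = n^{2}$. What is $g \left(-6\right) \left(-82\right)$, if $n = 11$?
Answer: $59532$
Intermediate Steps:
$g = 121$ ($g = 11^{2} = 121$)
$g \left(-6\right) \left(-82\right) = 121 \left(-6\right) \left(-82\right) = \left(-726\right) \left(-82\right) = 59532$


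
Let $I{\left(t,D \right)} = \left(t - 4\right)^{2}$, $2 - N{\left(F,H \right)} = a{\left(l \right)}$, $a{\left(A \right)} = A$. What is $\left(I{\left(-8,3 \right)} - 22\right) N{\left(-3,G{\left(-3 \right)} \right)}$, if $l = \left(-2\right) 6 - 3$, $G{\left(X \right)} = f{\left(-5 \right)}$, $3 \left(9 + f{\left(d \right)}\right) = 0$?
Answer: $2074$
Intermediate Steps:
$f{\left(d \right)} = -9$ ($f{\left(d \right)} = -9 + \frac{1}{3} \cdot 0 = -9 + 0 = -9$)
$G{\left(X \right)} = -9$
$l = -15$ ($l = -12 - 3 = -15$)
$N{\left(F,H \right)} = 17$ ($N{\left(F,H \right)} = 2 - -15 = 2 + 15 = 17$)
$I{\left(t,D \right)} = \left(-4 + t\right)^{2}$
$\left(I{\left(-8,3 \right)} - 22\right) N{\left(-3,G{\left(-3 \right)} \right)} = \left(\left(-4 - 8\right)^{2} - 22\right) 17 = \left(\left(-12\right)^{2} - 22\right) 17 = \left(144 - 22\right) 17 = 122 \cdot 17 = 2074$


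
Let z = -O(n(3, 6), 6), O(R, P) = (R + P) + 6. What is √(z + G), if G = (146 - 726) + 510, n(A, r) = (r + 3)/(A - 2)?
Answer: I*√91 ≈ 9.5394*I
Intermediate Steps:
n(A, r) = (3 + r)/(-2 + A)
O(R, P) = 6 + P + R (O(R, P) = (P + R) + 6 = 6 + P + R)
z = -21 (z = -(6 + 6 + (3 + 6)/(-2 + 3)) = -(6 + 6 + 9/1) = -(6 + 6 + 1*9) = -(6 + 6 + 9) = -1*21 = -21)
G = -70 (G = -580 + 510 = -70)
√(z + G) = √(-21 - 70) = √(-91) = I*√91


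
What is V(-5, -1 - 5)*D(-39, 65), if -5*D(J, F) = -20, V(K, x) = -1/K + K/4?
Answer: -21/5 ≈ -4.2000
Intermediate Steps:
V(K, x) = -1/K + K/4 (V(K, x) = -1/K + K*(¼) = -1/K + K/4)
D(J, F) = 4 (D(J, F) = -⅕*(-20) = 4)
V(-5, -1 - 5)*D(-39, 65) = (-1/(-5) + (¼)*(-5))*4 = (-1*(-⅕) - 5/4)*4 = (⅕ - 5/4)*4 = -21/20*4 = -21/5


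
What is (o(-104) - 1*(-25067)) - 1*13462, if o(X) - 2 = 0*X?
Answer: 11607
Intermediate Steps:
o(X) = 2 (o(X) = 2 + 0*X = 2 + 0 = 2)
(o(-104) - 1*(-25067)) - 1*13462 = (2 - 1*(-25067)) - 1*13462 = (2 + 25067) - 13462 = 25069 - 13462 = 11607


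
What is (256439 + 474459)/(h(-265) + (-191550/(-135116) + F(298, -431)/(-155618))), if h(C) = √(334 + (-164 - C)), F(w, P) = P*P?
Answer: -15107975598195645884/40141612079682701 + 67454730460645853558*√435/40141612079682701 ≈ 34672.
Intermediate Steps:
F(w, P) = P²
h(C) = √(170 - C)
(256439 + 474459)/(h(-265) + (-191550/(-135116) + F(298, -431)/(-155618))) = (256439 + 474459)/(√(170 - 1*(-265)) + (-191550/(-135116) + (-431)²/(-155618))) = 730898/(√(170 + 265) + (-191550*(-1/135116) + 185761*(-1/155618))) = 730898/(√435 + (95775/67558 - 185761/155618)) = 730898/(√435 + 34627534/154606483) = 730898/(34627534/154606483 + √435)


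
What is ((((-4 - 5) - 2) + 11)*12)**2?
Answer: 0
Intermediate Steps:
((((-4 - 5) - 2) + 11)*12)**2 = (((-9 - 2) + 11)*12)**2 = ((-11 + 11)*12)**2 = (0*12)**2 = 0**2 = 0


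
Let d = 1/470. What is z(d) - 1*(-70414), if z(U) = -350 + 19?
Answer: 70083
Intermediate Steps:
d = 1/470 ≈ 0.0021277
z(U) = -331
z(d) - 1*(-70414) = -331 - 1*(-70414) = -331 + 70414 = 70083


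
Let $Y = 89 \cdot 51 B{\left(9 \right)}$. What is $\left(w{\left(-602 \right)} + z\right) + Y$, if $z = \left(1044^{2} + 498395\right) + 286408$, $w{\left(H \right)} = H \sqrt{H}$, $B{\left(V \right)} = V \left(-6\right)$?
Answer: $1629633 - 602 i \sqrt{602} \approx 1.6296 \cdot 10^{6} - 14770.0 i$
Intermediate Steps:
$B{\left(V \right)} = - 6 V$
$w{\left(H \right)} = H^{\frac{3}{2}}$
$z = 1874739$ ($z = \left(1089936 + 498395\right) + 286408 = 1588331 + 286408 = 1874739$)
$Y = -245106$ ($Y = 89 \cdot 51 \left(\left(-6\right) 9\right) = 4539 \left(-54\right) = -245106$)
$\left(w{\left(-602 \right)} + z\right) + Y = \left(\left(-602\right)^{\frac{3}{2}} + 1874739\right) - 245106 = \left(- 602 i \sqrt{602} + 1874739\right) - 245106 = \left(1874739 - 602 i \sqrt{602}\right) - 245106 = 1629633 - 602 i \sqrt{602}$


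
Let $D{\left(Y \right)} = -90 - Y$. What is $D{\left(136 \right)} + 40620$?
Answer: $40394$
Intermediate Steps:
$D{\left(136 \right)} + 40620 = \left(-90 - 136\right) + 40620 = -226 + 40620 = 40394$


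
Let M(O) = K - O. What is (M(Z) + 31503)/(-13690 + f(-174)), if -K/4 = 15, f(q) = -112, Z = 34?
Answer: -31409/13802 ≈ -2.2757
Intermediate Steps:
K = -60 (K = -4*15 = -60)
M(O) = -60 - O
(M(Z) + 31503)/(-13690 + f(-174)) = ((-60 - 1*34) + 31503)/(-13690 - 112) = ((-60 - 34) + 31503)/(-13802) = (-94 + 31503)*(-1/13802) = 31409*(-1/13802) = -31409/13802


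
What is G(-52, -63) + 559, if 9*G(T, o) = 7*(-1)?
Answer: 5024/9 ≈ 558.22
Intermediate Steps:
G(T, o) = -7/9 (G(T, o) = (7*(-1))/9 = (⅑)*(-7) = -7/9)
G(-52, -63) + 559 = -7/9 + 559 = 5024/9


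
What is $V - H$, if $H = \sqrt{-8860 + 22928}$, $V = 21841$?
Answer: $21841 - 2 \sqrt{3517} \approx 21722.0$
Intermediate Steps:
$H = 2 \sqrt{3517}$ ($H = \sqrt{14068} = 2 \sqrt{3517} \approx 118.61$)
$V - H = 21841 - 2 \sqrt{3517}$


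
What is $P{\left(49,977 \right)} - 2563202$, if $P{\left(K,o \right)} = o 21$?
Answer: $-2542685$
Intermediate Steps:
$P{\left(K,o \right)} = 21 o$
$P{\left(49,977 \right)} - 2563202 = 21 \cdot 977 - 2563202 = 20517 - 2563202 = -2542685$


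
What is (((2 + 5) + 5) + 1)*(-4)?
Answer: -52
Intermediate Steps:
(((2 + 5) + 5) + 1)*(-4) = ((7 + 5) + 1)*(-4) = (12 + 1)*(-4) = 13*(-4) = -52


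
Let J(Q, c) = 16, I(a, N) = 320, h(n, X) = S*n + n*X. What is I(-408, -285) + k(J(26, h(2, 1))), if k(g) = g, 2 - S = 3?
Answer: 336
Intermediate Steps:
S = -1 (S = 2 - 1*3 = 2 - 3 = -1)
h(n, X) = -n + X*n (h(n, X) = -n + n*X = -n + X*n)
I(-408, -285) + k(J(26, h(2, 1))) = 320 + 16 = 336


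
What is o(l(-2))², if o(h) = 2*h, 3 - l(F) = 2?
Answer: 4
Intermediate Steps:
l(F) = 1 (l(F) = 3 - 1*2 = 3 - 2 = 1)
o(l(-2))² = (2*1)² = 2² = 4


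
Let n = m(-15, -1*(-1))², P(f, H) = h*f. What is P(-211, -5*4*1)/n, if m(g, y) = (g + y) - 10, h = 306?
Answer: -3587/32 ≈ -112.09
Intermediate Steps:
m(g, y) = -10 + g + y
P(f, H) = 306*f
n = 576 (n = (-10 - 15 - 1*(-1))² = (-10 - 15 + 1)² = (-24)² = 576)
P(-211, -5*4*1)/n = (306*(-211))/576 = -64566*1/576 = -3587/32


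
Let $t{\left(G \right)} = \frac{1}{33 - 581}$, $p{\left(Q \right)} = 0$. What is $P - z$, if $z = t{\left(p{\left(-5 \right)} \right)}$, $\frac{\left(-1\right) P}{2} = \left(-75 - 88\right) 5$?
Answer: $\frac{893241}{548} \approx 1630.0$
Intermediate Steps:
$P = 1630$ ($P = - 2 \left(-75 - 88\right) 5 = - 2 \left(\left(-163\right) 5\right) = \left(-2\right) \left(-815\right) = 1630$)
$t{\left(G \right)} = - \frac{1}{548}$ ($t{\left(G \right)} = \frac{1}{-548} = - \frac{1}{548}$)
$z = - \frac{1}{548} \approx -0.0018248$
$P - z = 1630 - - \frac{1}{548} = 1630 + \frac{1}{548} = \frac{893241}{548}$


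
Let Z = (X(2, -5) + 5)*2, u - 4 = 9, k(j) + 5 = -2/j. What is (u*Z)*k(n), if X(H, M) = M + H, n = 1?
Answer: -364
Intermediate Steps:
k(j) = -5 - 2/j
X(H, M) = H + M
u = 13 (u = 4 + 9 = 13)
Z = 4 (Z = ((2 - 5) + 5)*2 = (-3 + 5)*2 = 2*2 = 4)
(u*Z)*k(n) = (13*4)*(-5 - 2/1) = 52*(-5 - 2*1) = 52*(-5 - 2) = 52*(-7) = -364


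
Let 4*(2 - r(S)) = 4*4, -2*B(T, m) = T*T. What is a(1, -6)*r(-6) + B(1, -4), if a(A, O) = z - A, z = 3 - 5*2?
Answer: 31/2 ≈ 15.500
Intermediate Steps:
z = -7 (z = 3 - 10 = -7)
a(A, O) = -7 - A
B(T, m) = -T**2/2 (B(T, m) = -T*T/2 = -T**2/2)
r(S) = -2 (r(S) = 2 - 4 = -2)
a(1, -6)*r(-6) + B(1, -4) = (-7 - 1*1)*(-2) - 1/2*1**2 = (-7 - 1)*(-2) - 1/2*1 = -8*(-2) - 1/2 = 16 - 1/2 = 31/2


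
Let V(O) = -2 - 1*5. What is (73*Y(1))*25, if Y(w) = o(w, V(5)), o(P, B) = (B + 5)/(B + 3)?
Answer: 1825/2 ≈ 912.50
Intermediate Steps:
V(O) = -7 (V(O) = -2 - 5 = -7)
o(P, B) = (5 + B)/(3 + B)
Y(w) = ½ (Y(w) = (5 - 7)/(3 - 7) = -2/(-4) = -¼*(-2) = ½)
(73*Y(1))*25 = (73*(½))*25 = (73/2)*25 = 1825/2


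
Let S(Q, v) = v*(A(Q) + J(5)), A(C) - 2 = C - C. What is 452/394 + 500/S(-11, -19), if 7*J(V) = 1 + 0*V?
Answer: -125018/11229 ≈ -11.133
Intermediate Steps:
J(V) = ⅐ (J(V) = (1 + 0*V)/7 = (1 + 0)/7 = (⅐)*1 = ⅐)
A(C) = 2 (A(C) = 2 + (C - C) = 2 + 0 = 2)
S(Q, v) = 15*v/7 (S(Q, v) = v*(2 + ⅐) = v*(15/7) = 15*v/7)
452/394 + 500/S(-11, -19) = 452/394 + 500/(((15/7)*(-19))) = 452*(1/394) + 500/(-285/7) = 226/197 + 500*(-7/285) = 226/197 - 700/57 = -125018/11229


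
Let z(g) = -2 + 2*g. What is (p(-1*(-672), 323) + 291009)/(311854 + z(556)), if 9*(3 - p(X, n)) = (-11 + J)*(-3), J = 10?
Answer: 873035/938892 ≈ 0.92986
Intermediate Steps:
p(X, n) = 8/3 (p(X, n) = 3 - (-11 + 10)*(-3)/9 = 3 - (-1)*(-3)/9 = 3 - ⅑*3 = 3 - ⅓ = 8/3)
(p(-1*(-672), 323) + 291009)/(311854 + z(556)) = (8/3 + 291009)/(311854 + (-2 + 2*556)) = 873035/(3*(311854 + (-2 + 1112))) = 873035/(3*(311854 + 1110)) = (873035/3)/312964 = (873035/3)*(1/312964) = 873035/938892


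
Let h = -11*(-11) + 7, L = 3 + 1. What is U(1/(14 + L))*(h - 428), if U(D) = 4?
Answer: -1200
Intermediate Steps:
L = 4
h = 128 (h = 121 + 7 = 128)
U(1/(14 + L))*(h - 428) = 4*(128 - 428) = 4*(-300) = -1200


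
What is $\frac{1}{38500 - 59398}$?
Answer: $- \frac{1}{20898} \approx -4.7851 \cdot 10^{-5}$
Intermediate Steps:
$\frac{1}{38500 - 59398} = \frac{1}{-20898} = - \frac{1}{20898}$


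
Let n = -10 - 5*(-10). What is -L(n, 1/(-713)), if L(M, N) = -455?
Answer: 455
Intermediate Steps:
n = 40 (n = -10 + 50 = 40)
-L(n, 1/(-713)) = -1*(-455) = 455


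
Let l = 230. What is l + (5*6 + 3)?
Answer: 263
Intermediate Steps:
l + (5*6 + 3) = 230 + (5*6 + 3) = 230 + (30 + 3) = 230 + 33 = 263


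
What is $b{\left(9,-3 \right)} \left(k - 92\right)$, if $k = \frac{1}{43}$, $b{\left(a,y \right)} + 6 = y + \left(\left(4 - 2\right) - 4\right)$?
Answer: $\frac{43505}{43} \approx 1011.7$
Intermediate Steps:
$b{\left(a,y \right)} = -8 + y$ ($b{\left(a,y \right)} = -6 + \left(y + \left(\left(4 - 2\right) - 4\right)\right) = -6 + \left(y + \left(2 - 4\right)\right) = -6 + \left(y - 2\right) = -6 + \left(-2 + y\right) = -8 + y$)
$k = \frac{1}{43} \approx 0.023256$
$b{\left(9,-3 \right)} \left(k - 92\right) = \left(-8 - 3\right) \left(\frac{1}{43} - 92\right) = - 11 \left(\frac{1}{43} - 92\right) = \left(-11\right) \left(- \frac{3955}{43}\right) = \frac{43505}{43}$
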